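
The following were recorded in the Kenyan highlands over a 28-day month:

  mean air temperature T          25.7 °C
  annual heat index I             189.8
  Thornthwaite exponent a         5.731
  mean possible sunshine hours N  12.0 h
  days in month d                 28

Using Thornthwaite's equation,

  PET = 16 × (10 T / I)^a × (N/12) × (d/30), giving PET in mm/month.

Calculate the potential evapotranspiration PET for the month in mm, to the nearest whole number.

10T/I = 10 × 25.7 / 189.8 = 1.3541
(10T/I)^a = 1.3541^5.731 = 5.6819
Uncorrected PET = 16 × 5.6819 = 90.910 mm
Correction = (N/12)(d/30) = (12.0/12)(28/30) = 0.9333
PET = 90.910 × 0.9333 = 84.846 mm/month

85 mm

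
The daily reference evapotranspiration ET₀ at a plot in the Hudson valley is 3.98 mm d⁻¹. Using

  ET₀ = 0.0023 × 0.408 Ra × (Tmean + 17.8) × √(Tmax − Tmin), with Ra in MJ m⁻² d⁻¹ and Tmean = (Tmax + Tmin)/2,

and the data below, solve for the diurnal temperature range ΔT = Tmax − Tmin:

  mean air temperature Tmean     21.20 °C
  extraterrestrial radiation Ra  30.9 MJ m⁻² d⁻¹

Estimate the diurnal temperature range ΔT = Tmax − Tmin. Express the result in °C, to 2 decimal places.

12.39 °C

√ΔT = ET₀ / [0.0023 × 0.408 × Ra × (Tmean+17.8)] = 3.98 / (0.0023 × 12.6072 × 39.00) = 3.5194
ΔT = 3.5194² = 12.386 °C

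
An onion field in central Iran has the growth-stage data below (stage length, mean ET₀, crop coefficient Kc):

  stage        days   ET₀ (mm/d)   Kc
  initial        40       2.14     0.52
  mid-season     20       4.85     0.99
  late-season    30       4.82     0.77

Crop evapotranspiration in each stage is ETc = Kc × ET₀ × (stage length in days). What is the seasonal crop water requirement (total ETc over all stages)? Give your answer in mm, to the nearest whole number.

252 mm

initial: 0.52 × 2.14 × 40 = 44.51 mm
mid-season: 0.99 × 4.85 × 20 = 96.03 mm
late-season: 0.77 × 4.82 × 30 = 111.34 mm
Seasonal total = 251.88 mm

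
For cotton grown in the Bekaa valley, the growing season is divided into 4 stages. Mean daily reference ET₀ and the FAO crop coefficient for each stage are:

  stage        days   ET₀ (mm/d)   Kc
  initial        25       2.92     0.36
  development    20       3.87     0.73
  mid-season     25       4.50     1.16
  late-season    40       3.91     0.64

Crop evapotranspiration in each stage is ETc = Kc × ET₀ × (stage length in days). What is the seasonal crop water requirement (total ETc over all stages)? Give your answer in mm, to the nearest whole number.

initial: 0.36 × 2.92 × 25 = 26.28 mm
development: 0.73 × 3.87 × 20 = 56.50 mm
mid-season: 1.16 × 4.50 × 25 = 130.50 mm
late-season: 0.64 × 3.91 × 40 = 100.10 mm
Seasonal total = 313.38 mm

313 mm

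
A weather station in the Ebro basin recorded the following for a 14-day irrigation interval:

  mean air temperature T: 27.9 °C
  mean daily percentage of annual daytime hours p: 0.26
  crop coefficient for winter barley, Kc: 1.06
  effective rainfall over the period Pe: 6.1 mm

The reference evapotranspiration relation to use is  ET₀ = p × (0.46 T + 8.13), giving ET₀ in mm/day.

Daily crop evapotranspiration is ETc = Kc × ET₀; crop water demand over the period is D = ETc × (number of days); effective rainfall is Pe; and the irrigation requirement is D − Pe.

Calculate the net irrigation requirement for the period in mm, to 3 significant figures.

ET₀ = 0.26 × (0.46 × 27.9 + 8.13) = 0.26 × 20.964 = 5.4506 mm/d
ETc = Kc × ET₀ = 1.06 × 5.4506 = 5.7776 mm/d
Crop demand D = ETc × 14 d = 5.7776 × 14 = 80.886 mm
D − Pe = 80.886 − 6.1 = 74.786 mm

74.8 mm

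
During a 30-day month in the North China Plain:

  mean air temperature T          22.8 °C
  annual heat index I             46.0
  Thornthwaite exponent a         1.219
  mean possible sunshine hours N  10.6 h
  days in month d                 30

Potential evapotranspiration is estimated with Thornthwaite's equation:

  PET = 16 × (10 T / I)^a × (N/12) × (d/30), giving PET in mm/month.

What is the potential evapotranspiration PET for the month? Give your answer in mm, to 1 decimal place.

99.5 mm

10T/I = 10 × 22.8 / 46.0 = 4.9565
(10T/I)^a = 4.9565^1.219 = 7.0375
Uncorrected PET = 16 × 7.0375 = 112.600 mm
Correction = (N/12)(d/30) = (10.6/12)(30/30) = 0.8833
PET = 112.600 × 0.8833 = 99.460 mm/month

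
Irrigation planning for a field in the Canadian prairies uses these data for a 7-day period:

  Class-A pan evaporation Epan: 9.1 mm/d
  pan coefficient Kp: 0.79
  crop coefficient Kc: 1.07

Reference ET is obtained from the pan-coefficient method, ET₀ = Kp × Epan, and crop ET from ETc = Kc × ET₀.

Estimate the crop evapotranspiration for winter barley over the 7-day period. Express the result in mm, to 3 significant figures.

53.8 mm

ET₀ = 0.79 × 9.1 = 7.1890 mm/d
ETc = Kc × ET₀ = 1.07 × 7.1890 = 7.6922 mm/d
Over 7 days: 7.6922 × 7 = 53.845 mm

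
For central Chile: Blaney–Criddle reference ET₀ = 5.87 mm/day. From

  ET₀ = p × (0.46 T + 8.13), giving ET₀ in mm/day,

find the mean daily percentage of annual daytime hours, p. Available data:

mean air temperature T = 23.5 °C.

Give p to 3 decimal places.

0.310

p = ET₀ / (0.46 T + 8.13) = 5.87 / (0.46 × 23.5 + 8.13) = 5.87 / 18.940 = 0.3099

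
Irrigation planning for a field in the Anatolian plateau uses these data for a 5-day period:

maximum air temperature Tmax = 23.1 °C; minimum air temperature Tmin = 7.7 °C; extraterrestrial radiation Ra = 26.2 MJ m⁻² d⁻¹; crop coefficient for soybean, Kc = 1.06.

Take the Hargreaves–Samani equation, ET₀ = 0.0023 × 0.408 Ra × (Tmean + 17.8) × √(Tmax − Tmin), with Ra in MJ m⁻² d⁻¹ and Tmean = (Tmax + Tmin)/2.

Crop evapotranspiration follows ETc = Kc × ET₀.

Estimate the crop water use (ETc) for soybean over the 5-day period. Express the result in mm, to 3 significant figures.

Tmean = (23.1 + 7.7)/2 = 15.40 °C
0.408 Ra = 0.408 × 26.2 = 10.6896 mm/d equivalent
ET₀ = 0.0023 × 10.6896 × (15.40 + 17.8) × √15.4 = 0.0023 × 10.6896 × 33.20 × 3.9243 = 3.2032 mm/d
ETc = Kc × ET₀ = 1.06 × 3.2032 = 3.3954 mm/d
Over 5 days: 3.3954 × 5 = 16.977 mm

17.0 mm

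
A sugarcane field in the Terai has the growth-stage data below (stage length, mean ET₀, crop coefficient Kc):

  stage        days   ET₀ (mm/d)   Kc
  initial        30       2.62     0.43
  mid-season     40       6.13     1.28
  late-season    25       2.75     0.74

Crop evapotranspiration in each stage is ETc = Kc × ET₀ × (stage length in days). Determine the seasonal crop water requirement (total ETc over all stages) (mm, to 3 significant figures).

initial: 0.43 × 2.62 × 30 = 33.80 mm
mid-season: 1.28 × 6.13 × 40 = 313.86 mm
late-season: 0.74 × 2.75 × 25 = 50.88 mm
Seasonal total = 398.54 mm

399 mm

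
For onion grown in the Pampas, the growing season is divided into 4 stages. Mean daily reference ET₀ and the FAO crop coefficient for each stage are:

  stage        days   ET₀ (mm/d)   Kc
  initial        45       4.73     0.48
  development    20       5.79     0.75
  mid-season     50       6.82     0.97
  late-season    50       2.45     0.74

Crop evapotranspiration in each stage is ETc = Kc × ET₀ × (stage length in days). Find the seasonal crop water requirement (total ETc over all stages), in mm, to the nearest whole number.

610 mm

initial: 0.48 × 4.73 × 45 = 102.17 mm
development: 0.75 × 5.79 × 20 = 86.85 mm
mid-season: 0.97 × 6.82 × 50 = 330.77 mm
late-season: 0.74 × 2.45 × 50 = 90.65 mm
Seasonal total = 610.44 mm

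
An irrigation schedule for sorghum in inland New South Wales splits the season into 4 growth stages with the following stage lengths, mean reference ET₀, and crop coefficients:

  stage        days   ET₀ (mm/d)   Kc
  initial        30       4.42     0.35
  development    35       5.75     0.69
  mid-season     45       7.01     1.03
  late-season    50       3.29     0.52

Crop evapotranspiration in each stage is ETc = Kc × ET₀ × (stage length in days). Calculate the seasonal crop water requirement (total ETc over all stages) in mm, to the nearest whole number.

initial: 0.35 × 4.42 × 30 = 46.41 mm
development: 0.69 × 5.75 × 35 = 138.86 mm
mid-season: 1.03 × 7.01 × 45 = 324.91 mm
late-season: 0.52 × 3.29 × 50 = 85.54 mm
Seasonal total = 595.72 mm

596 mm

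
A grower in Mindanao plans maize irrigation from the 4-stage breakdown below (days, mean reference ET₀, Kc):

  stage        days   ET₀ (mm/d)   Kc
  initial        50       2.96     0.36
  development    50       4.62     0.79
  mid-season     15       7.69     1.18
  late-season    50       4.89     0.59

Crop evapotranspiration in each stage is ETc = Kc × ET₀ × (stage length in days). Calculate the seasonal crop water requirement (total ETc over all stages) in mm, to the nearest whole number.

516 mm

initial: 0.36 × 2.96 × 50 = 53.28 mm
development: 0.79 × 4.62 × 50 = 182.49 mm
mid-season: 1.18 × 7.69 × 15 = 136.11 mm
late-season: 0.59 × 4.89 × 50 = 144.26 mm
Seasonal total = 516.14 mm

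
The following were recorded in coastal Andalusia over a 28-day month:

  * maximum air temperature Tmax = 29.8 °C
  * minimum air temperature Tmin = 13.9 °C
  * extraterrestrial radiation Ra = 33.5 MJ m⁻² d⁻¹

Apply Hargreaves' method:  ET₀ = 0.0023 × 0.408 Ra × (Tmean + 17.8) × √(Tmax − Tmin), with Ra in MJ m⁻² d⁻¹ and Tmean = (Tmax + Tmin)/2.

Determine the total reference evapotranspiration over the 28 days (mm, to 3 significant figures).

139 mm

Tmean = (29.8 + 13.9)/2 = 21.85 °C
0.408 Ra = 0.408 × 33.5 = 13.6680 mm/d equivalent
ET₀ = 0.0023 × 13.6680 × (21.85 + 17.8) × √15.9 = 0.0023 × 13.6680 × 39.65 × 3.9875 = 4.9702 mm/d
Over 28 days: 4.9702 × 28 = 139.166 mm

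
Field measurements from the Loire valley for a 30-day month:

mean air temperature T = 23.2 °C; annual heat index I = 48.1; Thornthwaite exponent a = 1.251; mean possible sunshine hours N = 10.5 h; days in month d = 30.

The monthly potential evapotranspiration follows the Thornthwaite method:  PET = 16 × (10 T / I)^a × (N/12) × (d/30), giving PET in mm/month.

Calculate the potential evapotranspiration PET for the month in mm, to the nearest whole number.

100 mm

10T/I = 10 × 23.2 / 48.1 = 4.8233
(10T/I)^a = 4.8233^1.251 = 7.1592
Uncorrected PET = 16 × 7.1592 = 114.547 mm
Correction = (N/12)(d/30) = (10.5/12)(30/30) = 0.8750
PET = 114.547 × 0.8750 = 100.229 mm/month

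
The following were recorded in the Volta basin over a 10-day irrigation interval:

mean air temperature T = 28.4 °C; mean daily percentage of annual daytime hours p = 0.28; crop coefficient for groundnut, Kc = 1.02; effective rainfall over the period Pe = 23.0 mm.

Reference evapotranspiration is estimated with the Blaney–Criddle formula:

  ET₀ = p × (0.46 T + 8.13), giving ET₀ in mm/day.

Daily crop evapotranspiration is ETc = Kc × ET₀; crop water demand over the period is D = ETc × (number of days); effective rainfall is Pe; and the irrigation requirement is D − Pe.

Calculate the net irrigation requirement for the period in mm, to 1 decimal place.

37.5 mm

ET₀ = 0.28 × (0.46 × 28.4 + 8.13) = 0.28 × 21.194 = 5.9343 mm/d
ETc = Kc × ET₀ = 1.02 × 5.9343 = 6.0530 mm/d
Crop demand D = ETc × 10 d = 6.0530 × 10 = 60.530 mm
D − Pe = 60.530 − 23.0 = 37.530 mm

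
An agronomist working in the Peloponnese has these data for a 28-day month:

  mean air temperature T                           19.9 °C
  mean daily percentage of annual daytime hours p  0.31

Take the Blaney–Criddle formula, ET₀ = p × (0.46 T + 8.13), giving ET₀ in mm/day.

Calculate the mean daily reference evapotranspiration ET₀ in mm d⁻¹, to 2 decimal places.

5.36 mm d⁻¹

ET₀ = 0.31 × (0.46 × 19.9 + 8.13) = 0.31 × 17.284 = 5.3580 mm/d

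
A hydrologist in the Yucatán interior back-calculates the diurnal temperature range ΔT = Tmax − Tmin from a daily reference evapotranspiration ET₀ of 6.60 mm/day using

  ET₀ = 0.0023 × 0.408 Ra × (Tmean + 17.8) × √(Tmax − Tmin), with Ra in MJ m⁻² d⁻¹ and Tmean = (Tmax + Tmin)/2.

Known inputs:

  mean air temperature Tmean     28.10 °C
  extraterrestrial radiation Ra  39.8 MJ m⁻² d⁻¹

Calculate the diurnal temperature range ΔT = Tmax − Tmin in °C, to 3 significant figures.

√ΔT = ET₀ / [0.0023 × 0.408 × Ra × (Tmean+17.8)] = 6.60 / (0.0023 × 16.2384 × 45.90) = 3.8500
ΔT = 3.8500² = 14.823 °C

14.8 °C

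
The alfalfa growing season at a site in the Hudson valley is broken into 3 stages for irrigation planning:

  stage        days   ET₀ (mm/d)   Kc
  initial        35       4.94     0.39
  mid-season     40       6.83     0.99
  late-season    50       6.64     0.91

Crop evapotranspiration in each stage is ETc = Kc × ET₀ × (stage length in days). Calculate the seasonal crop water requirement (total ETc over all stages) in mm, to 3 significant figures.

640 mm

initial: 0.39 × 4.94 × 35 = 67.43 mm
mid-season: 0.99 × 6.83 × 40 = 270.47 mm
late-season: 0.91 × 6.64 × 50 = 302.12 mm
Seasonal total = 640.02 mm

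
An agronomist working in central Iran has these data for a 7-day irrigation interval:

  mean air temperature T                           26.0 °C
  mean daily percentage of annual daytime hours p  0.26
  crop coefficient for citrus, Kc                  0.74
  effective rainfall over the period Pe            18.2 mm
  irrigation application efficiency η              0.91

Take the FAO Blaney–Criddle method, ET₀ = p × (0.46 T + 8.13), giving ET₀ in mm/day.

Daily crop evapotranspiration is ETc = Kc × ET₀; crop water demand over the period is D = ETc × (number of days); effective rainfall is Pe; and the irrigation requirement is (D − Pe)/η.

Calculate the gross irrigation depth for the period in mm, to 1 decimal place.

9.7 mm

ET₀ = 0.26 × (0.46 × 26.0 + 8.13) = 0.26 × 20.090 = 5.2234 mm/d
ETc = Kc × ET₀ = 0.74 × 5.2234 = 3.8653 mm/d
Crop demand D = ETc × 7 d = 3.8653 × 7 = 27.057 mm
D − Pe = 27.057 − 18.2 = 8.857 mm
Gross irrigation = 8.857 / 0.91 = 9.733 mm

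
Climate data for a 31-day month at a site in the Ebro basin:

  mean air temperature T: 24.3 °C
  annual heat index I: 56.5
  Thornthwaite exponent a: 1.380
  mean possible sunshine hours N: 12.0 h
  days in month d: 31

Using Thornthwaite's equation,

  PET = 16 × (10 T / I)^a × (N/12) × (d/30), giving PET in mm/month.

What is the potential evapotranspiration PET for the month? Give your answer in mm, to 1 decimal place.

10T/I = 10 × 24.3 / 56.5 = 4.3009
(10T/I)^a = 4.3009^1.380 = 7.4871
Uncorrected PET = 16 × 7.4871 = 119.794 mm
Correction = (N/12)(d/30) = (12.0/12)(31/30) = 1.0333
PET = 119.794 × 1.0333 = 123.783 mm/month

123.8 mm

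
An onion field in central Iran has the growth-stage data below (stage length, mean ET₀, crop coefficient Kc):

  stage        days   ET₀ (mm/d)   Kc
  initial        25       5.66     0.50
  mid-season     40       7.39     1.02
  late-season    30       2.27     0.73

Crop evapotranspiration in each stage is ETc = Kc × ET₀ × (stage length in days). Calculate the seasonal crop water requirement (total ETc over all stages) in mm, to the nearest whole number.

initial: 0.50 × 5.66 × 25 = 70.75 mm
mid-season: 1.02 × 7.39 × 40 = 301.51 mm
late-season: 0.73 × 2.27 × 30 = 49.71 mm
Seasonal total = 421.97 mm

422 mm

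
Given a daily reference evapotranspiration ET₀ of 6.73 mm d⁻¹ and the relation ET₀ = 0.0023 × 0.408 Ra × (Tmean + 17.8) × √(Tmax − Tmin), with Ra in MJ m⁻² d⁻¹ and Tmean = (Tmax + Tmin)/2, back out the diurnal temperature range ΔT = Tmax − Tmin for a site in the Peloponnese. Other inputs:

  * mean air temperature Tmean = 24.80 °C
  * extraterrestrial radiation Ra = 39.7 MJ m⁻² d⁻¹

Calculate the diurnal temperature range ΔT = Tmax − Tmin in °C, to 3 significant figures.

18.0 °C

√ΔT = ET₀ / [0.0023 × 0.408 × Ra × (Tmean+17.8)] = 6.73 / (0.0023 × 16.1976 × 42.60) = 4.2406
ΔT = 4.2406² = 17.983 °C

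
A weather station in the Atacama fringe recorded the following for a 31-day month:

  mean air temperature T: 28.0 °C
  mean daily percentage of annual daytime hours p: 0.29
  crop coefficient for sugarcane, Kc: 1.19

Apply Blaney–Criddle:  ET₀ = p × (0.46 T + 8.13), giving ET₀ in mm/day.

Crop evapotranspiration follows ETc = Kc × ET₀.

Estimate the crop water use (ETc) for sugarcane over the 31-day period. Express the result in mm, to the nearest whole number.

ET₀ = 0.29 × (0.46 × 28.0 + 8.13) = 0.29 × 21.010 = 6.0929 mm/d
ETc = Kc × ET₀ = 1.19 × 6.0929 = 7.2506 mm/d
Over 31 days: 7.2506 × 31 = 224.769 mm

225 mm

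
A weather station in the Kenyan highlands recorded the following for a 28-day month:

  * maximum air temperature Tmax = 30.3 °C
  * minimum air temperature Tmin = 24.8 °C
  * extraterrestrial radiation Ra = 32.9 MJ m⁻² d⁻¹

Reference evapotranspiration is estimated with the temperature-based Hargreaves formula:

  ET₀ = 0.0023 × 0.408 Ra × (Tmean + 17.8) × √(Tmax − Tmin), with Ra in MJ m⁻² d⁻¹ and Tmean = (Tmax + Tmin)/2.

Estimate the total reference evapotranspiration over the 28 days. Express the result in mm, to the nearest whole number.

Tmean = (30.3 + 24.8)/2 = 27.55 °C
0.408 Ra = 0.408 × 32.9 = 13.4232 mm/d equivalent
ET₀ = 0.0023 × 13.4232 × (27.55 + 17.8) × √5.5 = 0.0023 × 13.4232 × 45.35 × 2.3452 = 3.2835 mm/d
Over 28 days: 3.2835 × 28 = 91.938 mm

92 mm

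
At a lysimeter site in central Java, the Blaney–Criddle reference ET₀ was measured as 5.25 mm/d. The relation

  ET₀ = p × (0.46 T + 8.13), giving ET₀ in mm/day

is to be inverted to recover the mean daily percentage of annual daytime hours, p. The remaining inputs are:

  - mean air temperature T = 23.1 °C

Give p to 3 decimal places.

0.280

p = ET₀ / (0.46 T + 8.13) = 5.25 / (0.46 × 23.1 + 8.13) = 5.25 / 18.756 = 0.2799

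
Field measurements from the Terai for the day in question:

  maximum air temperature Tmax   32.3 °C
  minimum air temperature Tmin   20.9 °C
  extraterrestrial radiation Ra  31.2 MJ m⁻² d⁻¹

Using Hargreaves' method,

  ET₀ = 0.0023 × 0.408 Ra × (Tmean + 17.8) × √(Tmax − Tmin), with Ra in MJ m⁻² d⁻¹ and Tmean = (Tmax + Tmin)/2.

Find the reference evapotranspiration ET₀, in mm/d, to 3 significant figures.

4.39 mm/d

Tmean = (32.3 + 20.9)/2 = 26.60 °C
0.408 Ra = 0.408 × 31.2 = 12.7296 mm/d equivalent
ET₀ = 0.0023 × 12.7296 × (26.60 + 17.8) × √11.4 = 0.0023 × 12.7296 × 44.40 × 3.3764 = 4.3891 mm/d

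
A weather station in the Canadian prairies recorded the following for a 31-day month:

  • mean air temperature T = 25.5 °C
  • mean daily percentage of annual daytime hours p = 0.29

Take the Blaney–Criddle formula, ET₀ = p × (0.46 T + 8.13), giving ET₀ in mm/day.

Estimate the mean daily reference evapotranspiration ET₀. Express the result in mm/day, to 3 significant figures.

5.76 mm/day

ET₀ = 0.29 × (0.46 × 25.5 + 8.13) = 0.29 × 19.860 = 5.7594 mm/d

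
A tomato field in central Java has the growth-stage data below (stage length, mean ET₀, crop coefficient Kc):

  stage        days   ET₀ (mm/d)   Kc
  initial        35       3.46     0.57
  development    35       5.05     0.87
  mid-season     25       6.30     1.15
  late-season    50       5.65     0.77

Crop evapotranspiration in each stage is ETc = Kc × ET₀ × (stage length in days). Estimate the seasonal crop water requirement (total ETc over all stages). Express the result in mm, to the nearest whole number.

621 mm

initial: 0.57 × 3.46 × 35 = 69.03 mm
development: 0.87 × 5.05 × 35 = 153.77 mm
mid-season: 1.15 × 6.30 × 25 = 181.13 mm
late-season: 0.77 × 5.65 × 50 = 217.53 mm
Seasonal total = 621.46 mm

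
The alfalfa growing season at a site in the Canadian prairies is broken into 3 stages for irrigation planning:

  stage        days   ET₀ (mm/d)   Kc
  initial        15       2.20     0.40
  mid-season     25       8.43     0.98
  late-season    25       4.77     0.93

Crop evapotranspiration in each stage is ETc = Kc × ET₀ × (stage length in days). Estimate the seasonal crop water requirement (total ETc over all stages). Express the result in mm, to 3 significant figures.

331 mm

initial: 0.40 × 2.20 × 15 = 13.20 mm
mid-season: 0.98 × 8.43 × 25 = 206.54 mm
late-season: 0.93 × 4.77 × 25 = 110.90 mm
Seasonal total = 330.64 mm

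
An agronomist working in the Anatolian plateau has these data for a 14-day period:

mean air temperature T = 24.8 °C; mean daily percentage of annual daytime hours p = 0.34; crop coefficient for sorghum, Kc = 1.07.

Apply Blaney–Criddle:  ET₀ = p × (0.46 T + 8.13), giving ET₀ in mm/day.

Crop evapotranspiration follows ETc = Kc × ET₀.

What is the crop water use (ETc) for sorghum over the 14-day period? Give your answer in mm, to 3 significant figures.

99.5 mm

ET₀ = 0.34 × (0.46 × 24.8 + 8.13) = 0.34 × 19.538 = 6.6429 mm/d
ETc = Kc × ET₀ = 1.07 × 6.6429 = 7.1079 mm/d
Over 14 days: 7.1079 × 14 = 99.511 mm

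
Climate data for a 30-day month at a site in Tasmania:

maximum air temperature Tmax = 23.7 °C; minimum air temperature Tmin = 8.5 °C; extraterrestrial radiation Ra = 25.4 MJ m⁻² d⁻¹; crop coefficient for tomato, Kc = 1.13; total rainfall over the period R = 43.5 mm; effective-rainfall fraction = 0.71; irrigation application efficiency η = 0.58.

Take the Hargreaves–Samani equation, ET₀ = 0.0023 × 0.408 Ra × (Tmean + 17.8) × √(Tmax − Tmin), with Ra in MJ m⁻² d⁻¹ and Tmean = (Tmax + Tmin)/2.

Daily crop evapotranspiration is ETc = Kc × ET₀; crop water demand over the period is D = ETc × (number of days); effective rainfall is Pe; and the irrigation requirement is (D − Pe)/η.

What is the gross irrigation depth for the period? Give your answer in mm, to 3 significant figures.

Tmean = (23.7 + 8.5)/2 = 16.10 °C
0.408 Ra = 0.408 × 25.4 = 10.3632 mm/d equivalent
ET₀ = 0.0023 × 10.3632 × (16.10 + 17.8) × √15.2 = 0.0023 × 10.3632 × 33.90 × 3.8987 = 3.1502 mm/d
ETc = Kc × ET₀ = 1.13 × 3.1502 = 3.5597 mm/d
Crop demand D = ETc × 30 d = 3.5597 × 30 = 106.791 mm
Pe = 0.71 × 43.5 = 30.885 mm
D − Pe = 106.791 − 30.885 = 75.906 mm
Gross irrigation = 75.906 / 0.58 = 130.872 mm

131 mm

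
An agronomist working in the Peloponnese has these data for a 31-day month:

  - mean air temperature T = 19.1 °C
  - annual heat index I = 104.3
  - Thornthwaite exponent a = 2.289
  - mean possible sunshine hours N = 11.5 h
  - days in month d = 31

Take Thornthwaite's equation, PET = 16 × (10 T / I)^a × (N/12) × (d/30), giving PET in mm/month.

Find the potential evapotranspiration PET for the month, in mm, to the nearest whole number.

10T/I = 10 × 19.1 / 104.3 = 1.8313
(10T/I)^a = 1.8313^2.289 = 3.9944
Uncorrected PET = 16 × 3.9944 = 63.910 mm
Correction = (N/12)(d/30) = (11.5/12)(31/30) = 0.9903
PET = 63.910 × 0.9903 = 63.290 mm/month

63 mm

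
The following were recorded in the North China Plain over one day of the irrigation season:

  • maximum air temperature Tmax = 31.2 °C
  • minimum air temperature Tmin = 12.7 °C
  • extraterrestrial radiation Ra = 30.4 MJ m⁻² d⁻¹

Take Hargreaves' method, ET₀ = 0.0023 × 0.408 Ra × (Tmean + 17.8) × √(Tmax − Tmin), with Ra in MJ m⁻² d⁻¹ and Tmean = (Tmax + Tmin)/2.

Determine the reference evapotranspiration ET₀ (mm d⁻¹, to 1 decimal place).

Tmean = (31.2 + 12.7)/2 = 21.95 °C
0.408 Ra = 0.408 × 30.4 = 12.4032 mm/d equivalent
ET₀ = 0.0023 × 12.4032 × (21.95 + 17.8) × √18.5 = 0.0023 × 12.4032 × 39.75 × 4.3012 = 4.8774 mm/d

4.9 mm d⁻¹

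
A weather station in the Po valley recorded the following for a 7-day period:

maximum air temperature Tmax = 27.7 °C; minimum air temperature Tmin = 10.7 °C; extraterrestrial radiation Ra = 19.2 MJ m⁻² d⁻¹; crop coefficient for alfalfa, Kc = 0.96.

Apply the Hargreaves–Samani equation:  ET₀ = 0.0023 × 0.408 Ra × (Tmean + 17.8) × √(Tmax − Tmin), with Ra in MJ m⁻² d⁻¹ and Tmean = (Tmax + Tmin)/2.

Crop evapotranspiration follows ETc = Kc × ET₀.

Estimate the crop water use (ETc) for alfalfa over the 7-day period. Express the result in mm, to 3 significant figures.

Tmean = (27.7 + 10.7)/2 = 19.20 °C
0.408 Ra = 0.408 × 19.2 = 7.8336 mm/d equivalent
ET₀ = 0.0023 × 7.8336 × (19.20 + 17.8) × √17.0 = 0.0023 × 7.8336 × 37.00 × 4.1231 = 2.7486 mm/d
ETc = Kc × ET₀ = 0.96 × 2.7486 = 2.6387 mm/d
Over 7 days: 2.6387 × 7 = 18.471 mm

18.5 mm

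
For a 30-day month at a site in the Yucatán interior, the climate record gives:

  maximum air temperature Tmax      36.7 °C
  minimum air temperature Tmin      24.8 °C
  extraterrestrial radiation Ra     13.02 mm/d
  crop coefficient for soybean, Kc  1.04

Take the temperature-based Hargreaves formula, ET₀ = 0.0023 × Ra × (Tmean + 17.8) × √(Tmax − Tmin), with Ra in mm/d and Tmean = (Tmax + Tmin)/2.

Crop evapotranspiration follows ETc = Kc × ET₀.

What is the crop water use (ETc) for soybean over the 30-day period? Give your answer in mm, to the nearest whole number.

156 mm

Tmean = (36.7 + 24.8)/2 = 30.75 °C
ET₀ = 0.0023 × 13.02 × (30.75 + 17.8) × √11.9 = 0.0023 × 13.02 × 48.55 × 3.4496 = 5.0153 mm/d
ETc = Kc × ET₀ = 1.04 × 5.0153 = 5.2159 mm/d
Over 30 days: 5.2159 × 30 = 156.477 mm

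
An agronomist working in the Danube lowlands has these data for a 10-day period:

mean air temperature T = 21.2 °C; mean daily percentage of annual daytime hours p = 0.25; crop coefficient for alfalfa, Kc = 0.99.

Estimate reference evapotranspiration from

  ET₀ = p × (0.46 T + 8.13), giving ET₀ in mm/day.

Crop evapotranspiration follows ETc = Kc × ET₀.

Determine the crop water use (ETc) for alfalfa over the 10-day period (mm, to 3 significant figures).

44.3 mm

ET₀ = 0.25 × (0.46 × 21.2 + 8.13) = 0.25 × 17.882 = 4.4705 mm/d
ETc = Kc × ET₀ = 0.99 × 4.4705 = 4.4258 mm/d
Over 10 days: 4.4258 × 10 = 44.258 mm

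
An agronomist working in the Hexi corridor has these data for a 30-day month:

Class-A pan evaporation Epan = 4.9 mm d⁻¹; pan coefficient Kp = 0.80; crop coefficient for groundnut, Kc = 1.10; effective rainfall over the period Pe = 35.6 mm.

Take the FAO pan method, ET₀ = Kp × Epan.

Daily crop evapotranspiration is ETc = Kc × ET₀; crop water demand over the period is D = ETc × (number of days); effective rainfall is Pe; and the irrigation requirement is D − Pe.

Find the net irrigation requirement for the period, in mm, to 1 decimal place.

93.8 mm

ET₀ = 0.80 × 4.9 = 3.9200 mm/d
ETc = Kc × ET₀ = 1.10 × 3.9200 = 4.3120 mm/d
Crop demand D = ETc × 30 d = 4.3120 × 30 = 129.360 mm
D − Pe = 129.360 − 35.6 = 93.760 mm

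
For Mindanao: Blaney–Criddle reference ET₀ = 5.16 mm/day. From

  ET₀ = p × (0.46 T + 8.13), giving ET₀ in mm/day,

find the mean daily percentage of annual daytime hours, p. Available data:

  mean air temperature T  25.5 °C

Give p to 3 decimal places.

p = ET₀ / (0.46 T + 8.13) = 5.16 / (0.46 × 25.5 + 8.13) = 5.16 / 19.860 = 0.2598

0.260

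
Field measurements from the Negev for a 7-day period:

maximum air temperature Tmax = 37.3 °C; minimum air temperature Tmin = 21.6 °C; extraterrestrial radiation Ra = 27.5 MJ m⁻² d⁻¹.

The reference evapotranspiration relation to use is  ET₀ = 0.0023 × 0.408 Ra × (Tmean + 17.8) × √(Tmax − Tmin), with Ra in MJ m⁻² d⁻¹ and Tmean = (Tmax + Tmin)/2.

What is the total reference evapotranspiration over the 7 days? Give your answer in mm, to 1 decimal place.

33.8 mm

Tmean = (37.3 + 21.6)/2 = 29.45 °C
0.408 Ra = 0.408 × 27.5 = 11.2200 mm/d equivalent
ET₀ = 0.0023 × 11.2200 × (29.45 + 17.8) × √15.7 = 0.0023 × 11.2200 × 47.25 × 3.9623 = 4.8314 mm/d
Over 7 days: 4.8314 × 7 = 33.820 mm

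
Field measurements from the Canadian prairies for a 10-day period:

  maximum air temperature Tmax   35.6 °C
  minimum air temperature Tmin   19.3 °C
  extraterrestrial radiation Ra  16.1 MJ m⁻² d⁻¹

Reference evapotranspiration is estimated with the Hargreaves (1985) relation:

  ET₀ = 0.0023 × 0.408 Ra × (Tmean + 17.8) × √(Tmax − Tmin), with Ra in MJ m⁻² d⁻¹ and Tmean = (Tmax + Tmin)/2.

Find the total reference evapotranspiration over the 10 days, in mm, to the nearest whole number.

28 mm

Tmean = (35.6 + 19.3)/2 = 27.45 °C
0.408 Ra = 0.408 × 16.1 = 6.5688 mm/d equivalent
ET₀ = 0.0023 × 6.5688 × (27.45 + 17.8) × √16.3 = 0.0023 × 6.5688 × 45.25 × 4.0373 = 2.7601 mm/d
Over 10 days: 2.7601 × 10 = 27.601 mm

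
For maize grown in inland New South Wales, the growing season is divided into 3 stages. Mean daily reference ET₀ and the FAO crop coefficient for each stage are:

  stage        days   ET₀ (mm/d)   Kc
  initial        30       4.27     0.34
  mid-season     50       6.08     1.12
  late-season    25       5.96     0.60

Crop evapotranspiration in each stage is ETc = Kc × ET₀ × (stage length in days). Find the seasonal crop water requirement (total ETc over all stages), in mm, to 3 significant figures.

initial: 0.34 × 4.27 × 30 = 43.55 mm
mid-season: 1.12 × 6.08 × 50 = 340.48 mm
late-season: 0.60 × 5.96 × 25 = 89.40 mm
Seasonal total = 473.43 mm

473 mm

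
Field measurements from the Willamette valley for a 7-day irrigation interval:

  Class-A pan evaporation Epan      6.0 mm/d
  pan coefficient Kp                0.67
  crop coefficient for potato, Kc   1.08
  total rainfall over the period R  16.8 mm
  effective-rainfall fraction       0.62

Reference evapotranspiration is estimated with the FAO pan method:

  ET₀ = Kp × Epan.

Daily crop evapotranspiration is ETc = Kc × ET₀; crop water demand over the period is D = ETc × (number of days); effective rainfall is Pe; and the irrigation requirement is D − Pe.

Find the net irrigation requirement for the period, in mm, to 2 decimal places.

19.98 mm

ET₀ = 0.67 × 6.0 = 4.0200 mm/d
ETc = Kc × ET₀ = 1.08 × 4.0200 = 4.3416 mm/d
Crop demand D = ETc × 7 d = 4.3416 × 7 = 30.391 mm
Pe = 0.62 × 16.8 = 10.416 mm
D − Pe = 30.391 − 10.416 = 19.975 mm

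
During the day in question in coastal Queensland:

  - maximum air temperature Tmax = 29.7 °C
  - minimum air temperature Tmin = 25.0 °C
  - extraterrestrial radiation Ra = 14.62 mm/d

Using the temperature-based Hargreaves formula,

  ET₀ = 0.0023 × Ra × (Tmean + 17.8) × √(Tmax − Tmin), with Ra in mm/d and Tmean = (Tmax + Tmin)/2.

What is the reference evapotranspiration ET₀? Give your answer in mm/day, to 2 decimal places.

Tmean = (29.7 + 25.0)/2 = 27.35 °C
ET₀ = 0.0023 × 14.62 × (27.35 + 17.8) × √4.7 = 0.0023 × 14.62 × 45.15 × 2.1679 = 3.2913 mm/d

3.29 mm/day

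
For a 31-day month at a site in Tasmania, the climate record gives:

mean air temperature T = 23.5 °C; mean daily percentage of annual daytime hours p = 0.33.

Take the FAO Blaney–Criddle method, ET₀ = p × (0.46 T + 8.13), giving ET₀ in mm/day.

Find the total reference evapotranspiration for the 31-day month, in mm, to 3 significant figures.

194 mm

ET₀ = 0.33 × (0.46 × 23.5 + 8.13) = 0.33 × 18.940 = 6.2502 mm/d
Monthly total = 6.2502 × 31 = 193.756 mm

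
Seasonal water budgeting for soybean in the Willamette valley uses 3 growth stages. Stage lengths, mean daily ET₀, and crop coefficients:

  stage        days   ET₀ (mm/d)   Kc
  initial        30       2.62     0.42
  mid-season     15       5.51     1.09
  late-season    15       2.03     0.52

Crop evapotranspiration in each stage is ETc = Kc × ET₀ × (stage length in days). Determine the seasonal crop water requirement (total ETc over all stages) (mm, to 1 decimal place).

138.9 mm

initial: 0.42 × 2.62 × 30 = 33.01 mm
mid-season: 1.09 × 5.51 × 15 = 90.09 mm
late-season: 0.52 × 2.03 × 15 = 15.83 mm
Seasonal total = 138.93 mm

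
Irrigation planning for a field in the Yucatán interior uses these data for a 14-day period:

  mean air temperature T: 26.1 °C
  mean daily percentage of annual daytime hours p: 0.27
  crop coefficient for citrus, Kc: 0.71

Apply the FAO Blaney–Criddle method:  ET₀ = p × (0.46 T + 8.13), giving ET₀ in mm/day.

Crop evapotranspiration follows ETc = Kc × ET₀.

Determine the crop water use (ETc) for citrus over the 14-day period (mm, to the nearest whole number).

ET₀ = 0.27 × (0.46 × 26.1 + 8.13) = 0.27 × 20.136 = 5.4367 mm/d
ETc = Kc × ET₀ = 0.71 × 5.4367 = 3.8601 mm/d
Over 14 days: 3.8601 × 14 = 54.041 mm

54 mm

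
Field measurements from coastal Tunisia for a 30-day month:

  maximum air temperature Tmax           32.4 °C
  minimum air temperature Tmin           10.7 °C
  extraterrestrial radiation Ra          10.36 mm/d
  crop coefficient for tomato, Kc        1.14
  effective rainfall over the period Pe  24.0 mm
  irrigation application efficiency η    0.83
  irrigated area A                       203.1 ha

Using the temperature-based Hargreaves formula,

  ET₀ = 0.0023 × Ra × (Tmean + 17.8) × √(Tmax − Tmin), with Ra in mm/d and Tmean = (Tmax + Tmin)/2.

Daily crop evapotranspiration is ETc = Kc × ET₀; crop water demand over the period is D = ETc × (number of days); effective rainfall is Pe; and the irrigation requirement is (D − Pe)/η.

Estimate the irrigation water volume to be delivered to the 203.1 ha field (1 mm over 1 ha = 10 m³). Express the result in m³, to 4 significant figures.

306800 m³

Tmean = (32.4 + 10.7)/2 = 21.55 °C
ET₀ = 0.0023 × 10.36 × (21.55 + 17.8) × √21.7 = 0.0023 × 10.36 × 39.35 × 4.6583 = 4.3678 mm/d
ETc = Kc × ET₀ = 1.14 × 4.3678 = 4.9793 mm/d
Crop demand D = ETc × 30 d = 4.9793 × 30 = 149.379 mm
D − Pe = 149.379 − 24.0 = 125.379 mm
Gross irrigation = 125.379 / 0.83 = 151.059 mm
Volume = 151.059 mm × 203.1 ha × 10 = 306800.8 m³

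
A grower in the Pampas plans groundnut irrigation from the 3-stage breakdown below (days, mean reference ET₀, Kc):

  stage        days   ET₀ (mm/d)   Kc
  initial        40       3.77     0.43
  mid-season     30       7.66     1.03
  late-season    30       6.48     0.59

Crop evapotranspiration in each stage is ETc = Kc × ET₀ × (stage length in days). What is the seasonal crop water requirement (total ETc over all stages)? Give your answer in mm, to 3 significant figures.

416 mm

initial: 0.43 × 3.77 × 40 = 64.84 mm
mid-season: 1.03 × 7.66 × 30 = 236.69 mm
late-season: 0.59 × 6.48 × 30 = 114.70 mm
Seasonal total = 416.23 mm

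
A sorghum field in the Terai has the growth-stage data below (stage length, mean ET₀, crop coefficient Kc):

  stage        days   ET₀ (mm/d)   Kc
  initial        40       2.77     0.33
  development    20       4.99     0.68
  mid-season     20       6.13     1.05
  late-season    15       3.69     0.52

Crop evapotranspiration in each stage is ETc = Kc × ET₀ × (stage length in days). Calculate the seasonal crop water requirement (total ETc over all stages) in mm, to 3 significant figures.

initial: 0.33 × 2.77 × 40 = 36.56 mm
development: 0.68 × 4.99 × 20 = 67.86 mm
mid-season: 1.05 × 6.13 × 20 = 128.73 mm
late-season: 0.52 × 3.69 × 15 = 28.78 mm
Seasonal total = 261.93 mm

262 mm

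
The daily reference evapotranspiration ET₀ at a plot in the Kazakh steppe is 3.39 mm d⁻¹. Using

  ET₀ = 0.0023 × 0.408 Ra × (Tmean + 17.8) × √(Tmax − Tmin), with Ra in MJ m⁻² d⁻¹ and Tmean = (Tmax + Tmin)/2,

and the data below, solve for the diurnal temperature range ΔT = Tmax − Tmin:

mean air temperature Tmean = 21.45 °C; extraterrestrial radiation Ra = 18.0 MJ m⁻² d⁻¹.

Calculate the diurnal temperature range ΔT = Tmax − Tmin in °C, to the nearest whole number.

26 °C

√ΔT = ET₀ / [0.0023 × 0.408 × Ra × (Tmean+17.8)] = 3.39 / (0.0023 × 7.3440 × 39.25) = 5.1133
ΔT = 5.1133² = 26.146 °C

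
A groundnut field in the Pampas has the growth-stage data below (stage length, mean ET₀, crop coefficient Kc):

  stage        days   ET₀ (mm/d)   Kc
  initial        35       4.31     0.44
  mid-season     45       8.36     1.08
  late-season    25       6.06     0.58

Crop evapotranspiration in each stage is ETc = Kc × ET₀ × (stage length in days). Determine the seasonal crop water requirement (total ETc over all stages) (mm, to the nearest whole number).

561 mm

initial: 0.44 × 4.31 × 35 = 66.37 mm
mid-season: 1.08 × 8.36 × 45 = 406.30 mm
late-season: 0.58 × 6.06 × 25 = 87.87 mm
Seasonal total = 560.54 mm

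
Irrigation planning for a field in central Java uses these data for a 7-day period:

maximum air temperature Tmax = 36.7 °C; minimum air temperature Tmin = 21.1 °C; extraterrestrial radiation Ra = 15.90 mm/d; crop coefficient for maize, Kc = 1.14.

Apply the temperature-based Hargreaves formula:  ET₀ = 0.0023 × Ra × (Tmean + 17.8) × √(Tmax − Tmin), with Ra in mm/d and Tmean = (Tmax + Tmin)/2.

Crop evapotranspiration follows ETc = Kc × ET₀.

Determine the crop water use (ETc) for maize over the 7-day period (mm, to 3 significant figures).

53.8 mm

Tmean = (36.7 + 21.1)/2 = 28.90 °C
ET₀ = 0.0023 × 15.90 × (28.90 + 17.8) × √15.6 = 0.0023 × 15.90 × 46.70 × 3.9497 = 6.7454 mm/d
ETc = Kc × ET₀ = 1.14 × 6.7454 = 7.6898 mm/d
Over 7 days: 7.6898 × 7 = 53.829 mm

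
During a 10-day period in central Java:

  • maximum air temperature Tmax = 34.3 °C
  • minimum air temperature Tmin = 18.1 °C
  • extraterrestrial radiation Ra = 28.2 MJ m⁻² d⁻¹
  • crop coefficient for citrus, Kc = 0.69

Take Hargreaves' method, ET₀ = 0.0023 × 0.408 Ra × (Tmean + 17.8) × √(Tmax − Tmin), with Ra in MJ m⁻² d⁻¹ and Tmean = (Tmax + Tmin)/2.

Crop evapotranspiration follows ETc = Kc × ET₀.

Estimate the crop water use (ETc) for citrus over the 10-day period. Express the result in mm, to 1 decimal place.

Tmean = (34.3 + 18.1)/2 = 26.20 °C
0.408 Ra = 0.408 × 28.2 = 11.5056 mm/d equivalent
ET₀ = 0.0023 × 11.5056 × (26.20 + 17.8) × √16.2 = 0.0023 × 11.5056 × 44.00 × 4.0249 = 4.6865 mm/d
ETc = Kc × ET₀ = 0.69 × 4.6865 = 3.2337 mm/d
Over 10 days: 3.2337 × 10 = 32.337 mm

32.3 mm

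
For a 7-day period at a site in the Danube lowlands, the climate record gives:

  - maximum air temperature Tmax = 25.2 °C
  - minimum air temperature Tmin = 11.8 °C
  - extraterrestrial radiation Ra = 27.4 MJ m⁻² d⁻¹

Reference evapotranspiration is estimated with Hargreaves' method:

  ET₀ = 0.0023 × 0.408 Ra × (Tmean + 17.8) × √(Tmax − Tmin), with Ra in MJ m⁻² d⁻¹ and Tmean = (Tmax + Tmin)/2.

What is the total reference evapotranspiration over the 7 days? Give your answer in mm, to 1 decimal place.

Tmean = (25.2 + 11.8)/2 = 18.50 °C
0.408 Ra = 0.408 × 27.4 = 11.1792 mm/d equivalent
ET₀ = 0.0023 × 11.1792 × (18.50 + 17.8) × √13.4 = 0.0023 × 11.1792 × 36.30 × 3.6606 = 3.4166 mm/d
Over 7 days: 3.4166 × 7 = 23.916 mm

23.9 mm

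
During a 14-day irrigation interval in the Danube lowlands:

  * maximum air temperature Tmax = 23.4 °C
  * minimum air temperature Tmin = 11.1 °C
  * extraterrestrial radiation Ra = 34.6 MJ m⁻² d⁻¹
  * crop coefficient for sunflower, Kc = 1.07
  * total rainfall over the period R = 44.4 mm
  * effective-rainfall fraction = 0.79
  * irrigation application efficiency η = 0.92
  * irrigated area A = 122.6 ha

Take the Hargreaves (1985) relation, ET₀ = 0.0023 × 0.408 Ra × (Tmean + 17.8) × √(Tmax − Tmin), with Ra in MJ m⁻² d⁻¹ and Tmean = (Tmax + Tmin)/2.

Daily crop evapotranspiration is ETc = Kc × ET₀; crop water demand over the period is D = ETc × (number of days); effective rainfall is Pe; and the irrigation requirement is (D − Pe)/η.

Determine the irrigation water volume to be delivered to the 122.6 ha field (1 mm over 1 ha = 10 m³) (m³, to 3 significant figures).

32900 m³

Tmean = (23.4 + 11.1)/2 = 17.25 °C
0.408 Ra = 0.408 × 34.6 = 14.1168 mm/d equivalent
ET₀ = 0.0023 × 14.1168 × (17.25 + 17.8) × √12.3 = 0.0023 × 14.1168 × 35.05 × 3.5071 = 3.9912 mm/d
ETc = Kc × ET₀ = 1.07 × 3.9912 = 4.2706 mm/d
Crop demand D = ETc × 14 d = 4.2706 × 14 = 59.788 mm
Pe = 0.79 × 44.4 = 35.076 mm
D − Pe = 59.788 − 35.076 = 24.712 mm
Gross irrigation = 24.712 / 0.92 = 26.861 mm
Volume = 26.861 mm × 122.6 ha × 10 = 32931.6 m³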